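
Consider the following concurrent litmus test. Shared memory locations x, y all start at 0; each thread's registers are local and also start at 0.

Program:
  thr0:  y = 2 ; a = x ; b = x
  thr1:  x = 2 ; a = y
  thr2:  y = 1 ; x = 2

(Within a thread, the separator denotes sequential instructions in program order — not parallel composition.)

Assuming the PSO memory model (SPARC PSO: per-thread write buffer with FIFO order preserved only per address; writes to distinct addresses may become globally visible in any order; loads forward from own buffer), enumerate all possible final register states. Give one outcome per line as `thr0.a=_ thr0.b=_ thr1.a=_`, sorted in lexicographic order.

thr0.a=0 thr0.b=0 thr1.a=0
thr0.a=0 thr0.b=0 thr1.a=1
thr0.a=0 thr0.b=0 thr1.a=2
thr0.a=0 thr0.b=2 thr1.a=0
thr0.a=0 thr0.b=2 thr1.a=1
thr0.a=0 thr0.b=2 thr1.a=2
thr0.a=2 thr0.b=2 thr1.a=0
thr0.a=2 thr0.b=2 thr1.a=1
thr0.a=2 thr0.b=2 thr1.a=2

outcome vector order: (thr0.a,thr0.b,thr1.a)
|PSO outcomes| = 9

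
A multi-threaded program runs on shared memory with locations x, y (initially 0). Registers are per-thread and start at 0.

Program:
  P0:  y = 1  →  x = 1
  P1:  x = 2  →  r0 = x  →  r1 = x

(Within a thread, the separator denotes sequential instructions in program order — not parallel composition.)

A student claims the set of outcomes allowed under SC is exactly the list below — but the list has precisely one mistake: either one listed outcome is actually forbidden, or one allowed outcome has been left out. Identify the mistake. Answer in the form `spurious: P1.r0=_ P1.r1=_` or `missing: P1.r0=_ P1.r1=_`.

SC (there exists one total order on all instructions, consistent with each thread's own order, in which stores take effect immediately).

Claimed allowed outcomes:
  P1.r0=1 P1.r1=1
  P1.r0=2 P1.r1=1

missing: P1.r0=2 P1.r1=2

outcome vector order: (P1.r0,P1.r1)
SC (3): 11; 21; 22
SC∖claimed = {22}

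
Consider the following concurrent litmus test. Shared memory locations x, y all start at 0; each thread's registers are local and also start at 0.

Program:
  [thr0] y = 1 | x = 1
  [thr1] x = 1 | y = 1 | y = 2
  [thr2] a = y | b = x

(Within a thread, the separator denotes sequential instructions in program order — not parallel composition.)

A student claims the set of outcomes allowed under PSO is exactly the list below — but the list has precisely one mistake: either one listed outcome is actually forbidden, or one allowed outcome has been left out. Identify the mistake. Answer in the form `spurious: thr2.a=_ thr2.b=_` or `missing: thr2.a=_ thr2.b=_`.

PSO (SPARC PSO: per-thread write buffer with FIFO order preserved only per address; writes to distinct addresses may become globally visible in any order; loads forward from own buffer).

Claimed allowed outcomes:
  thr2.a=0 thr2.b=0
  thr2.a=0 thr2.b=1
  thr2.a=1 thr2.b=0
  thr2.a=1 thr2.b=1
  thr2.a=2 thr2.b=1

outcome vector order: (thr2.a,thr2.b)
PSO: 6 outcomes — {00; 01; 10; 11; 20; 21}
PSO∖claimed = {20}

missing: thr2.a=2 thr2.b=0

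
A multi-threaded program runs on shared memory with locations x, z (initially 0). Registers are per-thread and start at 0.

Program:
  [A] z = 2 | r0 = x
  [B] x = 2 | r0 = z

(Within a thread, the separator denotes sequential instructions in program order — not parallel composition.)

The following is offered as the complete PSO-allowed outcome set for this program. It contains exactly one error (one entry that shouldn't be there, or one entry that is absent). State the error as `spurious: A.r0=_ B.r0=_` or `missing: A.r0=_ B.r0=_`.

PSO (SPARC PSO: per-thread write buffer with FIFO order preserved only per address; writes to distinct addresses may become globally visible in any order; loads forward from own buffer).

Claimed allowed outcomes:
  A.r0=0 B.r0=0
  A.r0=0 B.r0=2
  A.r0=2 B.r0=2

outcome vector order: (A.r0,B.r0)
under PSO → 00; 02; 20; 22
PSO∖claimed = {20}

missing: A.r0=2 B.r0=0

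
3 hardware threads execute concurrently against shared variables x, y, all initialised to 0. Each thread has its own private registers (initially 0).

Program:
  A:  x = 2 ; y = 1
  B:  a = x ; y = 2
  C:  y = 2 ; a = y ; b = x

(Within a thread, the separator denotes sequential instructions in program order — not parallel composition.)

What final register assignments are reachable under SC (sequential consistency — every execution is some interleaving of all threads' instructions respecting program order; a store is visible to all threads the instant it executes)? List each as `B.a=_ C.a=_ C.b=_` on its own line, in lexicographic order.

outcome vector order: (B.a,C.a,C.b)
|SC outcomes| = 6

B.a=0 C.a=1 C.b=2
B.a=0 C.a=2 C.b=0
B.a=0 C.a=2 C.b=2
B.a=2 C.a=1 C.b=2
B.a=2 C.a=2 C.b=0
B.a=2 C.a=2 C.b=2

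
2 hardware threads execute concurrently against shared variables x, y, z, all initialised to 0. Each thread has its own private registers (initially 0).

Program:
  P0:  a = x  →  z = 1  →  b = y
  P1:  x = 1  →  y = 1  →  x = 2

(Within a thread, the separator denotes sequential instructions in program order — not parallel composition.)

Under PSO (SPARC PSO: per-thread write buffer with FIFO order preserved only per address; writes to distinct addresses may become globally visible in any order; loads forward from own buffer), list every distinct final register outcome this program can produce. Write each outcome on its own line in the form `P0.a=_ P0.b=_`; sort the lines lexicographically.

outcome vector order: (P0.a,P0.b)
|PSO outcomes| = 6

P0.a=0 P0.b=0
P0.a=0 P0.b=1
P0.a=1 P0.b=0
P0.a=1 P0.b=1
P0.a=2 P0.b=0
P0.a=2 P0.b=1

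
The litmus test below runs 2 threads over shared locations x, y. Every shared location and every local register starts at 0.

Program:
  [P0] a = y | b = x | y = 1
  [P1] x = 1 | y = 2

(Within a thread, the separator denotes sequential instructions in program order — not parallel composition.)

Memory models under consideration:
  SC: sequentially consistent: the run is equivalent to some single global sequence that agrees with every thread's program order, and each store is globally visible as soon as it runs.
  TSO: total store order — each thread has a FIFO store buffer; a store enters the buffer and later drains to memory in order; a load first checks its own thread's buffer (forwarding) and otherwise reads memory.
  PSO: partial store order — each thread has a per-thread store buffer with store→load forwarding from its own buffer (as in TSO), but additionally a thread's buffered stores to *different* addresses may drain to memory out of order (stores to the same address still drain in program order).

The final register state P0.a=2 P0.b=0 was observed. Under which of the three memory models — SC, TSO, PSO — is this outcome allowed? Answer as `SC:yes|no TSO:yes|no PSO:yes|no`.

SC:no TSO:no PSO:yes

outcome vector order: (P0.a,P0.b)
SC: 3 outcomes — {(0,0), (0,1), (2,1)}
TSO: 3 outcomes — {(0,0), (0,1), (2,1)}
PSO: 4 outcomes — {(0,0), (0,1), (2,0), (2,1)}
target (2,0) ∈ {PSO}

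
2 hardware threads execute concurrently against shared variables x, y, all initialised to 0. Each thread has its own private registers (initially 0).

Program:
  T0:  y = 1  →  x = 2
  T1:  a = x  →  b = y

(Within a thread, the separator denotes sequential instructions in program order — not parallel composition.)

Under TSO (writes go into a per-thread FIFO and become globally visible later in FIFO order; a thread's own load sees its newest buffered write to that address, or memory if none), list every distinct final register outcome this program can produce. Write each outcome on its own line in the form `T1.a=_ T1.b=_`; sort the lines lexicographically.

outcome vector order: (T1.a,T1.b)
|TSO outcomes| = 3

T1.a=0 T1.b=0
T1.a=0 T1.b=1
T1.a=2 T1.b=1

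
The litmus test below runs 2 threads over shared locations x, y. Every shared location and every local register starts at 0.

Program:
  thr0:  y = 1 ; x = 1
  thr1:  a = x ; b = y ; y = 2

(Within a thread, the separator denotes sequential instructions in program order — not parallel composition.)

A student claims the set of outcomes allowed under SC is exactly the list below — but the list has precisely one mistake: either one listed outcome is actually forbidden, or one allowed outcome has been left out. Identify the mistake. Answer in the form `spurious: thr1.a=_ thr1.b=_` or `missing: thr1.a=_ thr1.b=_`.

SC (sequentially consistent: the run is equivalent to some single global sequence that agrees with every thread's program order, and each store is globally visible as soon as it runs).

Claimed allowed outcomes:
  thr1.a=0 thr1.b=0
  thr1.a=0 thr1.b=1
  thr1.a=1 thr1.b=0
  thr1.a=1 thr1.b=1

outcome vector order: (thr1.a,thr1.b)
under SC → (0,0) (0,1) (1,1)
claimed∖SC = {(1,0)}

spurious: thr1.a=1 thr1.b=0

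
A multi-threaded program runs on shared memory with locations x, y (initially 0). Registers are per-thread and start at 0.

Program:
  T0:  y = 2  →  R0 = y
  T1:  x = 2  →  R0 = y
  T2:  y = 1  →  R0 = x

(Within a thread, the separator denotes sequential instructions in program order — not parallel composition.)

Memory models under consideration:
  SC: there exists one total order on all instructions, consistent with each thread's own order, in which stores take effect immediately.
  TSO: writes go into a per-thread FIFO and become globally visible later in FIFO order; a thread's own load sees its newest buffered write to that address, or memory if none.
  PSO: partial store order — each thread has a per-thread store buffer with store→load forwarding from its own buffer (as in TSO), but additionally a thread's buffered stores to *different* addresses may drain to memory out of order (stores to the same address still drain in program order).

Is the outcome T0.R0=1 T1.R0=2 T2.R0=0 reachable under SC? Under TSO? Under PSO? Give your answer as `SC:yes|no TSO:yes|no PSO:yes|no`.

outcome vector order: (T0.R0,T1.R0,T2.R0)
[SC] allowed = {1/0/2 1/1/0 1/1/2 1/2/2 2/0/2 2/1/0 2/1/2 2/2/0 2/2/2}
[TSO] allowed = {1/0/0 1/0/2 1/1/0 1/1/2 1/2/0 1/2/2 2/0/0 2/0/2 2/1/0 2/1/2 2/2/0 2/2/2}
[PSO] allowed = {1/0/0 1/0/2 1/1/0 1/1/2 1/2/0 1/2/2 2/0/0 2/0/2 2/1/0 2/1/2 2/2/0 2/2/2}
target 1/2/0 ∈ {TSO,PSO}

SC:no TSO:yes PSO:yes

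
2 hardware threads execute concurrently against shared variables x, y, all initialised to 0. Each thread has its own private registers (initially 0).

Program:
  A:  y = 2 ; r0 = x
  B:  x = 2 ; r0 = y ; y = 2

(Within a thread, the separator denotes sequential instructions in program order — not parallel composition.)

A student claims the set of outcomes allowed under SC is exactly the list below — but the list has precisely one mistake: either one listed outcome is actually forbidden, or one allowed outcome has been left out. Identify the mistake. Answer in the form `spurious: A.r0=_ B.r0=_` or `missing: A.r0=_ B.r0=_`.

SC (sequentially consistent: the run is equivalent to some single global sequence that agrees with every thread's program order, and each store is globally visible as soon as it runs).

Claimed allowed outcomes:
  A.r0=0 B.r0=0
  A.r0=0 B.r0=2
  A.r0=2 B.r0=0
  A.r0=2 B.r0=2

spurious: A.r0=0 B.r0=0

outcome vector order: (A.r0,B.r0)
SC: 3 outcomes — {0/2 2/0 2/2}
claimed∖SC = {0/0}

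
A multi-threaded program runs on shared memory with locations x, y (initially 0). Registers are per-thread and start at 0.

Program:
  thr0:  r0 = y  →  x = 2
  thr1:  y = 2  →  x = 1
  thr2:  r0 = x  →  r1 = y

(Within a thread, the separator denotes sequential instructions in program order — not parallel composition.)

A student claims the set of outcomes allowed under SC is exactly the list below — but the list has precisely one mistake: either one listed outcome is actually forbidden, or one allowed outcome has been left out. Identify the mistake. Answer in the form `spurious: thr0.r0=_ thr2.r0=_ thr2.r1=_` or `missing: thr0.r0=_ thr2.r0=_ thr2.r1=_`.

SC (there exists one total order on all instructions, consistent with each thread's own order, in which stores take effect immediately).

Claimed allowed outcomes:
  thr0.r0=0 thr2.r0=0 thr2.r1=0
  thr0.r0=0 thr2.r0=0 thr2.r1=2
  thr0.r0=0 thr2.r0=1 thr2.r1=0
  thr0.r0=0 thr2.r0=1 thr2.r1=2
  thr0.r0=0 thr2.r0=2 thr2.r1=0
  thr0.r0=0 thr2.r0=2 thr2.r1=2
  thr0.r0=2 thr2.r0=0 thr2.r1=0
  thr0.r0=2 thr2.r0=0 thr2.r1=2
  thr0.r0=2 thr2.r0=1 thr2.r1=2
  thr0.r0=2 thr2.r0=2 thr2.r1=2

spurious: thr0.r0=0 thr2.r0=1 thr2.r1=0

outcome vector order: (thr0.r0,thr2.r0,thr2.r1)
[SC] allowed = {<0 0 0> <0 0 2> <0 1 2> <0 2 0> <0 2 2> <2 0 0> <2 0 2> <2 1 2> <2 2 2>}
claimed∖SC = {<0 1 0>}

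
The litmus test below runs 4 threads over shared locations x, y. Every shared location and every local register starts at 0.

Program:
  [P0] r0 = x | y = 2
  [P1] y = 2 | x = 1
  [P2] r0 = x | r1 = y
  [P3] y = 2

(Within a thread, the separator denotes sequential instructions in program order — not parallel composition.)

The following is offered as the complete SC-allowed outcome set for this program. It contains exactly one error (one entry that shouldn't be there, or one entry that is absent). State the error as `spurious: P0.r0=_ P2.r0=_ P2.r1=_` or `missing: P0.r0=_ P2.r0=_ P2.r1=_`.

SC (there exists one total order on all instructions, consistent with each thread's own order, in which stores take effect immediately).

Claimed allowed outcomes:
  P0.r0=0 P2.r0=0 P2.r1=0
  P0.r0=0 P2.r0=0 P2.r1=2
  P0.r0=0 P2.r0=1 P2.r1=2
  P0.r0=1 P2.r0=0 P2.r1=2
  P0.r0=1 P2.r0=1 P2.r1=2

missing: P0.r0=1 P2.r0=0 P2.r1=0

outcome vector order: (P0.r0,P2.r0,P2.r1)
[SC] allowed = {0/0/0, 0/0/2, 0/1/2, 1/0/0, 1/0/2, 1/1/2}
SC∖claimed = {1/0/0}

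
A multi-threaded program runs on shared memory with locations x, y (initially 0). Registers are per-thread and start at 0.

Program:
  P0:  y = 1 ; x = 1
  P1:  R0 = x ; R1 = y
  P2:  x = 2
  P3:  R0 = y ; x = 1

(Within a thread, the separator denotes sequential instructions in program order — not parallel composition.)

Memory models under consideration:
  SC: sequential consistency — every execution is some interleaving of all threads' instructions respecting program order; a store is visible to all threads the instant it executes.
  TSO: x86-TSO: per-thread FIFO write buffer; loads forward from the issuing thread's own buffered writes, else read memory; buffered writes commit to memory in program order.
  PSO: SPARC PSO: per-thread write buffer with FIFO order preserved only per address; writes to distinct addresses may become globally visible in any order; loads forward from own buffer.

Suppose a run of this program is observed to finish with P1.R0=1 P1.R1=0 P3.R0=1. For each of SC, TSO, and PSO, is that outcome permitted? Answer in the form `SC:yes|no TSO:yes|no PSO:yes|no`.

outcome vector order: (P1.R0,P1.R1,P3.R0)
SC: 11 outcomes — {000 001 010 011 100 110 111 200 201 210 211}
TSO: 11 outcomes — {000 001 010 011 100 110 111 200 201 210 211}
PSO: 12 outcomes — {000 001 010 011 100 101 110 111 200 201 210 211}
target 101 ∈ {PSO}

SC:no TSO:no PSO:yes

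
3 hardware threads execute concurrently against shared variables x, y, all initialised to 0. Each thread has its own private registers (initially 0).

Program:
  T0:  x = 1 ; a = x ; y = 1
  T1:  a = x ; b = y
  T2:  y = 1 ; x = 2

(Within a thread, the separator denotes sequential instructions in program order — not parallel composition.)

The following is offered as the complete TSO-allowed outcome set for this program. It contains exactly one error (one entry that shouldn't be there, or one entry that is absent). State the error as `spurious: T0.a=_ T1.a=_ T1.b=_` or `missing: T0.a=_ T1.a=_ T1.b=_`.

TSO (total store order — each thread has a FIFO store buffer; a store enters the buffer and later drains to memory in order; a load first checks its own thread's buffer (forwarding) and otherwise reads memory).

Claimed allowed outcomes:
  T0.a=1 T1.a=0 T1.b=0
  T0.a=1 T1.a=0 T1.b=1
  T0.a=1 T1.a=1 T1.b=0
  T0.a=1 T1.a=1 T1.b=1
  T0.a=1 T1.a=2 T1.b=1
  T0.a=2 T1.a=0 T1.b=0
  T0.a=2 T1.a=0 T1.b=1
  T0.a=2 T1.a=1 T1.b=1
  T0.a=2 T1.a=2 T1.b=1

outcome vector order: (T0.a,T1.a,T1.b)
TSO: 10 outcomes — {<1 0 0>; <1 0 1>; <1 1 0>; <1 1 1>; <1 2 1>; <2 0 0>; <2 0 1>; <2 1 0>; <2 1 1>; <2 2 1>}
TSO∖claimed = {<2 1 0>}

missing: T0.a=2 T1.a=1 T1.b=0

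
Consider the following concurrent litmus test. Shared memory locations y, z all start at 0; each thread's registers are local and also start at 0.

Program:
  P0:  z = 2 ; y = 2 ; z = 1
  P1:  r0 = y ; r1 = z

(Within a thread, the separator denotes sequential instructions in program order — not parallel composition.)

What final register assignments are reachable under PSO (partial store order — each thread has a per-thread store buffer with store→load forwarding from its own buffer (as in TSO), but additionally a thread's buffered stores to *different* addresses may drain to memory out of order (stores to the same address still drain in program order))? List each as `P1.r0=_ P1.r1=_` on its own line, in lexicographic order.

P1.r0=0 P1.r1=0
P1.r0=0 P1.r1=1
P1.r0=0 P1.r1=2
P1.r0=2 P1.r1=0
P1.r0=2 P1.r1=1
P1.r0=2 P1.r1=2

outcome vector order: (P1.r0,P1.r1)
|PSO outcomes| = 6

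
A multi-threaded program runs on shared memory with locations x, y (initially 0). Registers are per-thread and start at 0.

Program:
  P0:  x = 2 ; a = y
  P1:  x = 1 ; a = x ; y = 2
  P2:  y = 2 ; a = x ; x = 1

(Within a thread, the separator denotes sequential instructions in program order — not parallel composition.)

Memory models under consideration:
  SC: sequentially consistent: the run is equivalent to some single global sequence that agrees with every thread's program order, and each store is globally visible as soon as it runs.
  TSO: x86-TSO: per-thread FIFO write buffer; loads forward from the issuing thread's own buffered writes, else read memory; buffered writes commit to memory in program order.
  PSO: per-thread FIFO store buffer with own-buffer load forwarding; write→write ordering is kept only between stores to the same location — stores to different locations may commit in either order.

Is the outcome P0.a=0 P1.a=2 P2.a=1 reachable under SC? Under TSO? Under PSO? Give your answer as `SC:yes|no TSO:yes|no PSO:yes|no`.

SC:no TSO:yes PSO:yes

outcome vector order: (P0.a,P1.a,P2.a)
SC (9): <0 1 1>; <0 1 2>; <0 2 2>; <2 1 0>; <2 1 1>; <2 1 2>; <2 2 0>; <2 2 1>; <2 2 2>
TSO (12): <0 1 0>; <0 1 1>; <0 1 2>; <0 2 0>; <0 2 1>; <0 2 2>; <2 1 0>; <2 1 1>; <2 1 2>; <2 2 0>; <2 2 1>; <2 2 2>
PSO (12): <0 1 0>; <0 1 1>; <0 1 2>; <0 2 0>; <0 2 1>; <0 2 2>; <2 1 0>; <2 1 1>; <2 1 2>; <2 2 0>; <2 2 1>; <2 2 2>
target <0 2 1> ∈ {TSO,PSO}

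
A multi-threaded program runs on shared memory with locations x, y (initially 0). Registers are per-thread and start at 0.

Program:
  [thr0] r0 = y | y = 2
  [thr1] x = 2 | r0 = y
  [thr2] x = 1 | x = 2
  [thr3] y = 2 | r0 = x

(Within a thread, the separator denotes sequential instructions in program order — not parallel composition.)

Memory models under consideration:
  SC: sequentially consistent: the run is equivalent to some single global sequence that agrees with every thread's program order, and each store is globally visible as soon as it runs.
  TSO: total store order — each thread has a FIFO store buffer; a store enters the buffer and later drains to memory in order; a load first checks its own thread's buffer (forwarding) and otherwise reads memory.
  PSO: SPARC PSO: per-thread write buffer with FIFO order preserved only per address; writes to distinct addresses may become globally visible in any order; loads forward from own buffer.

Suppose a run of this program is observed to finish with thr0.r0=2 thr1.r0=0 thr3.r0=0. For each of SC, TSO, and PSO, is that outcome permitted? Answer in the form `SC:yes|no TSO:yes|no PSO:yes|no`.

outcome vector order: (thr0.r0,thr1.r0,thr3.r0)
[SC] allowed = {(0,0,1) (0,0,2) (0,2,0) (0,2,1) (0,2,2) (2,0,1) (2,0,2) (2,2,0) (2,2,1) (2,2,2)}
[TSO] allowed = {(0,0,0) (0,0,1) (0,0,2) (0,2,0) (0,2,1) (0,2,2) (2,0,0) (2,0,1) (2,0,2) (2,2,0) (2,2,1) (2,2,2)}
[PSO] allowed = {(0,0,0) (0,0,1) (0,0,2) (0,2,0) (0,2,1) (0,2,2) (2,0,0) (2,0,1) (2,0,2) (2,2,0) (2,2,1) (2,2,2)}
target (2,0,0) ∈ {TSO,PSO}

SC:no TSO:yes PSO:yes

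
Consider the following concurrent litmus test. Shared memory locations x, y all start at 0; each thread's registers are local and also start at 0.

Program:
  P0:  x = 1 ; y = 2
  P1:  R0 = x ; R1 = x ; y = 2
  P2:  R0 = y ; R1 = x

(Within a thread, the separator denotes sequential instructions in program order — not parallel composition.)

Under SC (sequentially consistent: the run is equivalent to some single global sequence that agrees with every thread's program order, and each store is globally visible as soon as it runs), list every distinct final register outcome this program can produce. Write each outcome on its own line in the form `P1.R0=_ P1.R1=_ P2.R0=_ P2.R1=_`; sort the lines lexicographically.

P1.R0=0 P1.R1=0 P2.R0=0 P2.R1=0
P1.R0=0 P1.R1=0 P2.R0=0 P2.R1=1
P1.R0=0 P1.R1=0 P2.R0=2 P2.R1=0
P1.R0=0 P1.R1=0 P2.R0=2 P2.R1=1
P1.R0=0 P1.R1=1 P2.R0=0 P2.R1=0
P1.R0=0 P1.R1=1 P2.R0=0 P2.R1=1
P1.R0=0 P1.R1=1 P2.R0=2 P2.R1=1
P1.R0=1 P1.R1=1 P2.R0=0 P2.R1=0
P1.R0=1 P1.R1=1 P2.R0=0 P2.R1=1
P1.R0=1 P1.R1=1 P2.R0=2 P2.R1=1

outcome vector order: (P1.R0,P1.R1,P2.R0,P2.R1)
|SC outcomes| = 10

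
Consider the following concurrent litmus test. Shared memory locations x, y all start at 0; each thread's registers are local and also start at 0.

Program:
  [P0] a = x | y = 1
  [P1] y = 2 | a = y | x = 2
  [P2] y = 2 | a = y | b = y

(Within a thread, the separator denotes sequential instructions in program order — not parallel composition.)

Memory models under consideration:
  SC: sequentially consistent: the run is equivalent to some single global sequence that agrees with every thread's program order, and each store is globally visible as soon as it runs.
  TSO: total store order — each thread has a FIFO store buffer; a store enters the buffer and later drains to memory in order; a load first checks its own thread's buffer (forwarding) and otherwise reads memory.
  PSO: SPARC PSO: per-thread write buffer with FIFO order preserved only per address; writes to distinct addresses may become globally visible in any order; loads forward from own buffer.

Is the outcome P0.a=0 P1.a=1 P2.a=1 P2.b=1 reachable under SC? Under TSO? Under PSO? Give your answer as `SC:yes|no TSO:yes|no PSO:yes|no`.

outcome vector order: (P0.a,P1.a,P2.a,P2.b)
[SC] allowed = {0/1/1/1, 0/1/2/1, 0/1/2/2, 0/2/1/1, 0/2/1/2, 0/2/2/1, 0/2/2/2, 2/2/1/1, 2/2/2/1, 2/2/2/2}
[TSO] allowed = {0/1/1/1, 0/1/2/1, 0/1/2/2, 0/2/1/1, 0/2/1/2, 0/2/2/1, 0/2/2/2, 2/2/1/1, 2/2/2/1, 2/2/2/2}
[PSO] allowed = {0/1/1/1, 0/1/2/1, 0/1/2/2, 0/2/1/1, 0/2/1/2, 0/2/2/1, 0/2/2/2, 2/2/1/1, 2/2/1/2, 2/2/2/1, 2/2/2/2}
target 0/1/1/1 ∈ {SC,TSO,PSO}

SC:yes TSO:yes PSO:yes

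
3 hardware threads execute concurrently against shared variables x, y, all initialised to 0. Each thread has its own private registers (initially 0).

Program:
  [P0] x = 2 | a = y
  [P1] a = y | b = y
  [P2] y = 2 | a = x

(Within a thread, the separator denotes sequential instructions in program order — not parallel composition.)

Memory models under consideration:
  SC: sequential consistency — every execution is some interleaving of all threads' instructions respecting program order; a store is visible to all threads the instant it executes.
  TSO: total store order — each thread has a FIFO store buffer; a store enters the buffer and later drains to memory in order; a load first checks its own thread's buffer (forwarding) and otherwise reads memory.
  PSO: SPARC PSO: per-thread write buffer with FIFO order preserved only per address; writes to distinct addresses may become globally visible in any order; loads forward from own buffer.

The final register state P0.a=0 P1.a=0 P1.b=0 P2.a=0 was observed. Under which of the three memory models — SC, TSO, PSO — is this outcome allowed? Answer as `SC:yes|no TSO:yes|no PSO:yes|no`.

SC:no TSO:yes PSO:yes

outcome vector order: (P0.a,P1.a,P1.b,P2.a)
SC (9): 0/0/0/2, 0/0/2/2, 0/2/2/2, 2/0/0/0, 2/0/0/2, 2/0/2/0, 2/0/2/2, 2/2/2/0, 2/2/2/2
TSO (12): 0/0/0/0, 0/0/0/2, 0/0/2/0, 0/0/2/2, 0/2/2/0, 0/2/2/2, 2/0/0/0, 2/0/0/2, 2/0/2/0, 2/0/2/2, 2/2/2/0, 2/2/2/2
PSO (12): 0/0/0/0, 0/0/0/2, 0/0/2/0, 0/0/2/2, 0/2/2/0, 0/2/2/2, 2/0/0/0, 2/0/0/2, 2/0/2/0, 2/0/2/2, 2/2/2/0, 2/2/2/2
target 0/0/0/0 ∈ {TSO,PSO}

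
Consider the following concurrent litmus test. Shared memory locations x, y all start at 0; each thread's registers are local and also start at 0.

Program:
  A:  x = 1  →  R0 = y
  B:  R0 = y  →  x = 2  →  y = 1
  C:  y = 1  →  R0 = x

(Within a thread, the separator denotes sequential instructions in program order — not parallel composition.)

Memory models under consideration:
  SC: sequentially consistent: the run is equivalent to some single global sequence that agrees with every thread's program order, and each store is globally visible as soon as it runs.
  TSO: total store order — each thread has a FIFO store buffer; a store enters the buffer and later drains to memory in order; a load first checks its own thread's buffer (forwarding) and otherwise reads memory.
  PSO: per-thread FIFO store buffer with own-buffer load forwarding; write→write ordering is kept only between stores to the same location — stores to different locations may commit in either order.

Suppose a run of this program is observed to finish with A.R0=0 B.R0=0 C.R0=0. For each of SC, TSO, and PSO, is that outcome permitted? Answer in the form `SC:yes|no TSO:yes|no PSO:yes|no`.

SC:no TSO:yes PSO:yes

outcome vector order: (A.R0,B.R0,C.R0)
SC: 10 outcomes — {001, 002, 011, 012, 100, 101, 102, 110, 111, 112}
TSO: 12 outcomes — {000, 001, 002, 010, 011, 012, 100, 101, 102, 110, 111, 112}
PSO: 12 outcomes — {000, 001, 002, 010, 011, 012, 100, 101, 102, 110, 111, 112}
target 000 ∈ {TSO,PSO}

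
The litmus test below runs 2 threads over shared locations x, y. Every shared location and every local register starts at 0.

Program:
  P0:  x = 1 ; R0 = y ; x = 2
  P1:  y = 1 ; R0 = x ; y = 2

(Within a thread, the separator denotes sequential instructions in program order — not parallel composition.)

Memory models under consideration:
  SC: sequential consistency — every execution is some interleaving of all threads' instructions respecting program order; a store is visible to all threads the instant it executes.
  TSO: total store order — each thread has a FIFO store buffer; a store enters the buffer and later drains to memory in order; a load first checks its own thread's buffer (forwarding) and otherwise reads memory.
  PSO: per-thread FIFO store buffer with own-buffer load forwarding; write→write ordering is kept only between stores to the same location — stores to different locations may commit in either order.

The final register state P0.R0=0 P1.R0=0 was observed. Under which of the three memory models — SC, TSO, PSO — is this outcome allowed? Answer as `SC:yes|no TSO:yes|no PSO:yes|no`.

SC:no TSO:yes PSO:yes

outcome vector order: (P0.R0,P1.R0)
under SC → (0,1), (0,2), (1,0), (1,1), (1,2), (2,0), (2,1)
under TSO → (0,0), (0,1), (0,2), (1,0), (1,1), (1,2), (2,0), (2,1)
under PSO → (0,0), (0,1), (0,2), (1,0), (1,1), (1,2), (2,0), (2,1)
target (0,0) ∈ {TSO,PSO}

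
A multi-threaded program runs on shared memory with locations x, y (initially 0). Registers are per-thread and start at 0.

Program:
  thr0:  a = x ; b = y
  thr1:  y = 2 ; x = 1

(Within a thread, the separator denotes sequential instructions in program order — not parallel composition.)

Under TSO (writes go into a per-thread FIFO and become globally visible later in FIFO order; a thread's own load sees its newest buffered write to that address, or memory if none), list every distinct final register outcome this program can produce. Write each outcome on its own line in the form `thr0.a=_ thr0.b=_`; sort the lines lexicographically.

outcome vector order: (thr0.a,thr0.b)
|TSO outcomes| = 3

thr0.a=0 thr0.b=0
thr0.a=0 thr0.b=2
thr0.a=1 thr0.b=2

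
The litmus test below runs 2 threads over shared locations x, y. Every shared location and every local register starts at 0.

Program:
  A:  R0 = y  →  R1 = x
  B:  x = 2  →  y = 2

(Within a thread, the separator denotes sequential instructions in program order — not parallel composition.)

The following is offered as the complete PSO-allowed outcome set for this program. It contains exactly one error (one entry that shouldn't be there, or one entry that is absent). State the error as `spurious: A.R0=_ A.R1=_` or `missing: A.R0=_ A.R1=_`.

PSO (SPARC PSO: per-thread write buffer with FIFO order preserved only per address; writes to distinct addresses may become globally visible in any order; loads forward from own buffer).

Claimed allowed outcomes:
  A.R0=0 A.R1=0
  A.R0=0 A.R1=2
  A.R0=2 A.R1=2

outcome vector order: (A.R0,A.R1)
PSO: 4 outcomes — {(0,0) (0,2) (2,0) (2,2)}
PSO∖claimed = {(2,0)}

missing: A.R0=2 A.R1=0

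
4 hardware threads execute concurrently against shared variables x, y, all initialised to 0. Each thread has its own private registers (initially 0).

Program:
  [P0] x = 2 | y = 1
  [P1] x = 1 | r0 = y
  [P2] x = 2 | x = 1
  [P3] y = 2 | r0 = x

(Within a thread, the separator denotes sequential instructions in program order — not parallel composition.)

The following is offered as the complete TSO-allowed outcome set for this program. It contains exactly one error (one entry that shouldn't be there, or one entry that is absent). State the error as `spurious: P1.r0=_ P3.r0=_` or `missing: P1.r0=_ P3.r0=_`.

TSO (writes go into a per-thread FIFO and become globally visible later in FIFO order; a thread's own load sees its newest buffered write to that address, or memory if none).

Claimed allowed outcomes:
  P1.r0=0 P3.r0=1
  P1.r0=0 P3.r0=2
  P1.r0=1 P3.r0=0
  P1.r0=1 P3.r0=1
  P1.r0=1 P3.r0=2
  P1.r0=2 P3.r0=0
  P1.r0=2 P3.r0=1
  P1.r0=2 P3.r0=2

missing: P1.r0=0 P3.r0=0

outcome vector order: (P1.r0,P3.r0)
TSO (9): 00; 01; 02; 10; 11; 12; 20; 21; 22
TSO∖claimed = {00}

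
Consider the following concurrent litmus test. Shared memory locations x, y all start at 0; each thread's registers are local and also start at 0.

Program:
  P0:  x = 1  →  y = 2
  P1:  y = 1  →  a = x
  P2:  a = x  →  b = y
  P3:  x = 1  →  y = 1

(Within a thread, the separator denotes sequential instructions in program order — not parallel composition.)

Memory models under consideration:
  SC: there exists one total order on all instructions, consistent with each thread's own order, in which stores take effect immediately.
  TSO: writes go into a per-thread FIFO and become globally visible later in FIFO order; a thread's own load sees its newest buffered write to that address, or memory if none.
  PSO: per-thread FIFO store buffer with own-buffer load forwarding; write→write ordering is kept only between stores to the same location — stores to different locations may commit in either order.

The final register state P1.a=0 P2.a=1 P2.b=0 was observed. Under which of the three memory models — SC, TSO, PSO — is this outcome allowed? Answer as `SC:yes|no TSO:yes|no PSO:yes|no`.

SC:no TSO:yes PSO:yes

outcome vector order: (P1.a,P2.a,P2.b)
SC (11): 0/0/0, 0/0/1, 0/0/2, 0/1/1, 0/1/2, 1/0/0, 1/0/1, 1/0/2, 1/1/0, 1/1/1, 1/1/2
TSO (12): 0/0/0, 0/0/1, 0/0/2, 0/1/0, 0/1/1, 0/1/2, 1/0/0, 1/0/1, 1/0/2, 1/1/0, 1/1/1, 1/1/2
PSO (12): 0/0/0, 0/0/1, 0/0/2, 0/1/0, 0/1/1, 0/1/2, 1/0/0, 1/0/1, 1/0/2, 1/1/0, 1/1/1, 1/1/2
target 0/1/0 ∈ {TSO,PSO}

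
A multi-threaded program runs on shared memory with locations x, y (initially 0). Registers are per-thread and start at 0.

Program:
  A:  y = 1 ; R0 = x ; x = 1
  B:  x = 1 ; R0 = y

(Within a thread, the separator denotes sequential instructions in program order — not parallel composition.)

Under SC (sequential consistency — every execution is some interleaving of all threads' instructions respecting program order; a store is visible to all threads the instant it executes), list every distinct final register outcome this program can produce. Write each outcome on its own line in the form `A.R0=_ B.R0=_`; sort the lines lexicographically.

A.R0=0 B.R0=1
A.R0=1 B.R0=0
A.R0=1 B.R0=1

outcome vector order: (A.R0,B.R0)
|SC outcomes| = 3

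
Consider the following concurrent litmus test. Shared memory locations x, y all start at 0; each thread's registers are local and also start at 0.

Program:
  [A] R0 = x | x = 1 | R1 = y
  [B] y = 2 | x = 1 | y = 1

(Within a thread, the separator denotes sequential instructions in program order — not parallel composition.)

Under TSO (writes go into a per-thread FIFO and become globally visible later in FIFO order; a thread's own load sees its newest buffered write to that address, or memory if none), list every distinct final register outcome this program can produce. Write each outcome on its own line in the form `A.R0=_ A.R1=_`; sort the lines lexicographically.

A.R0=0 A.R1=0
A.R0=0 A.R1=1
A.R0=0 A.R1=2
A.R0=1 A.R1=1
A.R0=1 A.R1=2

outcome vector order: (A.R0,A.R1)
|TSO outcomes| = 5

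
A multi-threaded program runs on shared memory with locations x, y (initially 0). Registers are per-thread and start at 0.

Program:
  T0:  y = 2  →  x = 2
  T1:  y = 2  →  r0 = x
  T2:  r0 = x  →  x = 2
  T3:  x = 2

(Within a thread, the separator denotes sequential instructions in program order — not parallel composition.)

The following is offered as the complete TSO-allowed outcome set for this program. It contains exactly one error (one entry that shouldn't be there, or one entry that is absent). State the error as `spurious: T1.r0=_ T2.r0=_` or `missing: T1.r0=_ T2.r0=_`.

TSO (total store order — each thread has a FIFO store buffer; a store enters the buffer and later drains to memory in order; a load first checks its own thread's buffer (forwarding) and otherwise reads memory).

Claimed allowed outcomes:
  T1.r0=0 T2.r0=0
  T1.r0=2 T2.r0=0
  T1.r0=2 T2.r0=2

missing: T1.r0=0 T2.r0=2

outcome vector order: (T1.r0,T2.r0)
TSO: 4 outcomes — {0/0 0/2 2/0 2/2}
TSO∖claimed = {0/2}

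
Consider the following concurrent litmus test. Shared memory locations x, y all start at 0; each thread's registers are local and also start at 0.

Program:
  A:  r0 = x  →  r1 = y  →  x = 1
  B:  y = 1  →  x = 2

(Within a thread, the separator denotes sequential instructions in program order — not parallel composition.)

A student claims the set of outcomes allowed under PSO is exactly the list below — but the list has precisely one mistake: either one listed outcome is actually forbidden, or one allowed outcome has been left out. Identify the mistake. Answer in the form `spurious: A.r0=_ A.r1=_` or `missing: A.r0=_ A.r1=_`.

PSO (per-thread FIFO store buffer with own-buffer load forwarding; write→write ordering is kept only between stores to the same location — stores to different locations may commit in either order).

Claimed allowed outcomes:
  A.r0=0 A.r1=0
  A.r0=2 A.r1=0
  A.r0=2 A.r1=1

missing: A.r0=0 A.r1=1

outcome vector order: (A.r0,A.r1)
under PSO → 00 01 20 21
PSO∖claimed = {01}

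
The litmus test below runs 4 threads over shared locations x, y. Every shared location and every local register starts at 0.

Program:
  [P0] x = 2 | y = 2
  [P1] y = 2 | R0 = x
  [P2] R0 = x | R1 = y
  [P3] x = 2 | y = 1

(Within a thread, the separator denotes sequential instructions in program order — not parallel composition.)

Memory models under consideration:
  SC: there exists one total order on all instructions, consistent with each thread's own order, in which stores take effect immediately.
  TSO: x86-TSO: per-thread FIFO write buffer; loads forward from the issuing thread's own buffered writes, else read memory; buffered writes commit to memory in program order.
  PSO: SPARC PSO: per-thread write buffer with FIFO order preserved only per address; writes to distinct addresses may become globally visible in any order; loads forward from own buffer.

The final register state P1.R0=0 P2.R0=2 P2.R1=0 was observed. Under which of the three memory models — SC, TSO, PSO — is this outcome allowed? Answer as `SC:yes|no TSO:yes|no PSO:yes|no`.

SC:no TSO:yes PSO:yes

outcome vector order: (P1.R0,P2.R0,P2.R1)
SC: 11 outcomes — {(0,0,0), (0,0,1), (0,0,2), (0,2,1), (0,2,2), (2,0,0), (2,0,1), (2,0,2), (2,2,0), (2,2,1), (2,2,2)}
TSO: 12 outcomes — {(0,0,0), (0,0,1), (0,0,2), (0,2,0), (0,2,1), (0,2,2), (2,0,0), (2,0,1), (2,0,2), (2,2,0), (2,2,1), (2,2,2)}
PSO: 12 outcomes — {(0,0,0), (0,0,1), (0,0,2), (0,2,0), (0,2,1), (0,2,2), (2,0,0), (2,0,1), (2,0,2), (2,2,0), (2,2,1), (2,2,2)}
target (0,2,0) ∈ {TSO,PSO}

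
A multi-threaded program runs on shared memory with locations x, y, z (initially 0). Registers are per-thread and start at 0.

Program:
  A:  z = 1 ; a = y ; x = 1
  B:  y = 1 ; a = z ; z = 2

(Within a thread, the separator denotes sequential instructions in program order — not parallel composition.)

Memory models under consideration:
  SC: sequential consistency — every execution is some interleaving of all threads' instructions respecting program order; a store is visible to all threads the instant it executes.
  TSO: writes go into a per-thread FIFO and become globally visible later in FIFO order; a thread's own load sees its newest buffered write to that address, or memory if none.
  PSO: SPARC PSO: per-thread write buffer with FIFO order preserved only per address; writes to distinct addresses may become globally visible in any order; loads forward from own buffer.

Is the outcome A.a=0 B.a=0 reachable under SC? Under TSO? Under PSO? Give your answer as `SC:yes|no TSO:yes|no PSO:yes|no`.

outcome vector order: (A.a,B.a)
[SC] allowed = {<0 1> <1 0> <1 1>}
[TSO] allowed = {<0 0> <0 1> <1 0> <1 1>}
[PSO] allowed = {<0 0> <0 1> <1 0> <1 1>}
target <0 0> ∈ {TSO,PSO}

SC:no TSO:yes PSO:yes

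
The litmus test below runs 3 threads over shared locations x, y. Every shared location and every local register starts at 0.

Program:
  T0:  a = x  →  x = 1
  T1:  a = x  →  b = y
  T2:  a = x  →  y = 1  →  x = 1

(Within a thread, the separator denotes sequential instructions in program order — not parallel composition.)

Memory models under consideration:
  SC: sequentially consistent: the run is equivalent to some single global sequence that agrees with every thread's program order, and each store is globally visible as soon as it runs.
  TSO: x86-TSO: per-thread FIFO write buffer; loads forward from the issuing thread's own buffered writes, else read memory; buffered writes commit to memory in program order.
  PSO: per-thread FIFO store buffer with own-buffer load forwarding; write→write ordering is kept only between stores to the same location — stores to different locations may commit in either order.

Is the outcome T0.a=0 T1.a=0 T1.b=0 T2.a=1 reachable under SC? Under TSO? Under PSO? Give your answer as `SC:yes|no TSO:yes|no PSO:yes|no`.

outcome vector order: (T0.a,T1.a,T1.b,T2.a)
under SC → <0 0 0 0>, <0 0 0 1>, <0 0 1 0>, <0 0 1 1>, <0 1 0 0>, <0 1 0 1>, <0 1 1 0>, <0 1 1 1>, <1 0 0 0>, <1 0 1 0>, <1 1 1 0>
under TSO → <0 0 0 0>, <0 0 0 1>, <0 0 1 0>, <0 0 1 1>, <0 1 0 0>, <0 1 0 1>, <0 1 1 0>, <0 1 1 1>, <1 0 0 0>, <1 0 1 0>, <1 1 1 0>
under PSO → <0 0 0 0>, <0 0 0 1>, <0 0 1 0>, <0 0 1 1>, <0 1 0 0>, <0 1 0 1>, <0 1 1 0>, <0 1 1 1>, <1 0 0 0>, <1 0 1 0>, <1 1 0 0>, <1 1 1 0>
target <0 0 0 1> ∈ {SC,TSO,PSO}

SC:yes TSO:yes PSO:yes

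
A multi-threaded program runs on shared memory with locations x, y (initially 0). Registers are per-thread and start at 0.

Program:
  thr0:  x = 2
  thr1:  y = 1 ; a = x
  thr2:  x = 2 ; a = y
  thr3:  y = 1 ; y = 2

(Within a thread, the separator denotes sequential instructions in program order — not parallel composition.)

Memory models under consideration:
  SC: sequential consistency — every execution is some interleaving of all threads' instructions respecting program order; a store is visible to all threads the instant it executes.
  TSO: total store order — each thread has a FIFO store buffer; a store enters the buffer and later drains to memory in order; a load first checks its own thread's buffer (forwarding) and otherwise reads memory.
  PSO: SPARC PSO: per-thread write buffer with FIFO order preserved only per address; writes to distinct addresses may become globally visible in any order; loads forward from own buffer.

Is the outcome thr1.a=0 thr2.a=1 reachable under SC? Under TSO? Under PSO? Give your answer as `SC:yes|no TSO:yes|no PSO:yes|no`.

SC:yes TSO:yes PSO:yes

outcome vector order: (thr1.a,thr2.a)
[SC] allowed = {0/1, 0/2, 2/0, 2/1, 2/2}
[TSO] allowed = {0/0, 0/1, 0/2, 2/0, 2/1, 2/2}
[PSO] allowed = {0/0, 0/1, 0/2, 2/0, 2/1, 2/2}
target 0/1 ∈ {SC,TSO,PSO}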